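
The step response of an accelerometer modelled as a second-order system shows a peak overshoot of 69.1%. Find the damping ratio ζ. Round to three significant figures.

ζ ≈ 0.117

ζ = −ln(OS)/√(π² + (ln OS)²). With OS = 0.691, ln OS = −0.3696 and ζ = 0.3696/3.163 = 0.117.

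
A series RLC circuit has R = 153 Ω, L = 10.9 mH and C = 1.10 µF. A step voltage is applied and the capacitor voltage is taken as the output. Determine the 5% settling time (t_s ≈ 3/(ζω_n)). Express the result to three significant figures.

For a series RLC circuit (capacitor voltage as output), ω_n = 1/√(LC) = 1/√(10.9 mH · 1.10 µF) = 9130 rad/s.
ζ = (R/2)·√(C/L) = (153/2)·√(1.10 µF/10.9 mH) = 0.769.
t_s ≈ 3/(ζω_n) = 0.000427 s.

t_s ≈ 0.000427 s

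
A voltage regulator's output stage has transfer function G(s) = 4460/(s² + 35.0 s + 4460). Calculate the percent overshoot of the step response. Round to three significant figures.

%OS ≈ 42.6%

Matching coefficients with s² + 2ζω_n s + ω_n² gives ω_n² = 4460 ⇒ ω_n = 66.8 rad/s, and ζ = 35.0/(2ω_n) = 0.262.
Overshoot: exp(−π·0.262/√(1−0.262²)) = 0.426, i.e. 42.6%.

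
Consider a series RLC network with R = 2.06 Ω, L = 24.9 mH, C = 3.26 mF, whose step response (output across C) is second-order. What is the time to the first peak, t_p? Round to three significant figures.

t_p ≈ 0.0305 s

For a series RLC circuit (capacitor voltage as output), ω_n = 1/√(LC) = 1/√(24.9 mH · 3.26 mF) = 111 rad/s.
ζ = (R/2)·√(C/L) = (2.06/2)·√(3.26 mF/24.9 mH) = 0.373.
ω_d = ω_n√(1−ζ²) = 103 rad/s. t_p = π/ω_d = 0.0305 s.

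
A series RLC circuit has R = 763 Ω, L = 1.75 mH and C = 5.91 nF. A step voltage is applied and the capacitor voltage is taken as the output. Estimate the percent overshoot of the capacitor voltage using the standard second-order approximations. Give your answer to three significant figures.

%OS ≈ 4.56%

For a series RLC circuit (capacitor voltage as output), ω_n = 1/√(LC) = 1/√(1.75 mH · 5.91 nF) = 311000 rad/s.
ζ = (R/2)·√(C/L) = (763/2)·√(5.91 nF/1.75 mH) = 0.701.
Overshoot: exp(−π·0.701/√(1−0.701²)) = 0.0456, i.e. 4.56%.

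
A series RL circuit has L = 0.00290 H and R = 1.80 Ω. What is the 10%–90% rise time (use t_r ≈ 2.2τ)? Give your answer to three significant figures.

t_r ≈ 0.00354 s

τ = L/R = 0.00290/1.80 = 0.00161 s.
t_r ≈ 2.2τ = 0.00354 s.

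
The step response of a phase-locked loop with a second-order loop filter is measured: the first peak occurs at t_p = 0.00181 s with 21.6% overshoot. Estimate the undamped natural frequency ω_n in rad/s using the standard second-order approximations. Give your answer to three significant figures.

ω_n ≈ 1930 rad/s

From the overshoot, ζ = −ln(OS)/√(π²+ln²(OS)) = 0.438.
t_p = π/ω_d ⇒ ω_d = 1740 rad/s; then ω_n = ω_d/√(1−ζ²) = 1930 rad/s.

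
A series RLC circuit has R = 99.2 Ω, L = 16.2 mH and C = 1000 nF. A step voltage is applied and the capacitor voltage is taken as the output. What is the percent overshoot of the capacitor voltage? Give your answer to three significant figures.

For a series RLC circuit (capacitor voltage as output), ω_n = 1/√(LC) = 1/√(16.2 mH · 1000 nF) = 7860 rad/s.
ζ = (R/2)·√(C/L) = (99.2/2)·√(1000 nF/16.2 mH) = 0.390.
%OS = 100·exp(−πζ/√(1−ζ²)) = 26.5%.

%OS ≈ 26.5%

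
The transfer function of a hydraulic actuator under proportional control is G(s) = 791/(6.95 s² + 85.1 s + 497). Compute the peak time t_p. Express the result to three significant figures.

t_p ≈ 0.539 s

Dividing through by 6.95: denominator becomes s² + 12.24 s + 71.51.
So ω_n = √71.51 = 8.46 rad/s and ζ = 12.24/(2·8.46) = 0.724.
The damped frequency ω_d = ω_n√(1−ζ²) = 5.83 rad/s. t_p = π/ω_d = 0.539 s.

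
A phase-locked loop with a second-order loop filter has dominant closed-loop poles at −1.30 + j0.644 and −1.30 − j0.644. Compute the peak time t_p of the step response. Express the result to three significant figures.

t_p = π/ω_d with ω_d = 0.644 (the imaginary part), so t_p = 4.88 s.

t_p ≈ 4.88 s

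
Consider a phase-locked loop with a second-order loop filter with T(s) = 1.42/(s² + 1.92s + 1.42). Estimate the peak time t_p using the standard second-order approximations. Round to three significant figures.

ω_n = √1.42 = 1.19 rad/s; ζ = 1.92/(2·1.19) = 0.806.
The damped frequency ω_d = ω_n√(1−ζ²) = 0.706 rad/s. Then t_p = π/ω_d = 4.45 s.

t_p ≈ 4.45 s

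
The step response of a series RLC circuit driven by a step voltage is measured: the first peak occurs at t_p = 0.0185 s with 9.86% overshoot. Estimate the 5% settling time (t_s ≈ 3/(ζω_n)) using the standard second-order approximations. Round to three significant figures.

ζ from %OS: ζ = |ln 0.0986|/√(π²+ln²0.0986) = 0.594.
From t_p = π/ω_d, ω_d = π/0.0185 = 170 rad/s, so ω_n = ω_d/√(1−ζ²) = 211 rad/s.
t_s ≈ 3/(ζω_n) = 3/(0.594·211) = 0.0240 s.

t_s ≈ 0.0240 s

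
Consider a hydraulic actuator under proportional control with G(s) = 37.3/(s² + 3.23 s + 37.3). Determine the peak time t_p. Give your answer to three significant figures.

Matching coefficients with s² + 2ζω_n s + ω_n² gives ω_n² = 37.3 ⇒ ω_n = 6.11 rad/s, and ζ = 3.23/(2ω_n) = 0.264.
The damped frequency ω_d = ω_n√(1−ζ²) = 5.89 rad/s. Then t_p = π/ω_d = 0.533 s.

t_p ≈ 0.533 s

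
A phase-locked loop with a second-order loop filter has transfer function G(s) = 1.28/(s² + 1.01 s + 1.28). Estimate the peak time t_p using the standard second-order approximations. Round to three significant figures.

Comparing the denominator to s² + 2ζω_n s + ω_n²: ω_n = √1.28 = 1.13 rad/s, and 2ζω_n = 1.01 so ζ = 1.01/(2·1.13) = 0.446.
ω_d = 1.13·√(1 − 0.446²) = 1.01 rad/s. Then t_p = π/ω_d = 3.10 s.

t_p ≈ 3.10 s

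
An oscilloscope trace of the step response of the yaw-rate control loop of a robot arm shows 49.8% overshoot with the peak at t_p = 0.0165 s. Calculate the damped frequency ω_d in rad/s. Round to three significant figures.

t_p = π/ω_d, so ω_d = π/0.0165 = 190 rad/s.

ω_d ≈ 190 rad/s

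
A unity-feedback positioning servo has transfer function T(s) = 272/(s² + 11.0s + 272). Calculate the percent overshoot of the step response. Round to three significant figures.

ω_n = √272 = 16.5 rad/s; ζ = 11.0/(2·16.5) = 0.333.
Overshoot: exp(−π·0.333/√(1−0.333²)) = 0.329, i.e. 32.9%.

%OS ≈ 32.9%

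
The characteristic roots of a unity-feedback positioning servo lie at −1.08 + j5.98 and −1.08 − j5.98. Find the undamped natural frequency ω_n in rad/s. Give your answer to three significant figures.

ω_n ≈ 6.08 rad/s

The poles are at −σ ± jω_d with σ = 1.08 and ω_d = 5.98, so ω_n = √(σ²+ω_d²) = 6.08 rad/s and ζ = σ/ω_n = 0.178.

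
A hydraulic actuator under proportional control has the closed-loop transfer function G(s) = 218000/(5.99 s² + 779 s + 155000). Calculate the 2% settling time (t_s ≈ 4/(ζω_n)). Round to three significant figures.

Dividing through by 5.99: denominator becomes s² + 130.1 s + 25880.
So ω_n = √25880 = 161 rad/s and ζ = 130.1/(2·161) = 0.404.
t_s ≈ 4/(ζω_n) = 0.0615 s.

t_s ≈ 0.0615 s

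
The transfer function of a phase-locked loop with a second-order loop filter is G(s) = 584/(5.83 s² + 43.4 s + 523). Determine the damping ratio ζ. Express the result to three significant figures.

ζ ≈ 0.393

Dividing through by 5.83: denominator becomes s² + 7.444 s + 89.71.
So ω_n = √89.71 = 9.47 rad/s and ζ = 7.444/(2·9.47) = 0.393.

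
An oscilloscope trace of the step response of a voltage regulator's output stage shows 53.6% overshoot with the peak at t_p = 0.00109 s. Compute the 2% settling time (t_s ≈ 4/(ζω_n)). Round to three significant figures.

ζ from %OS: ζ = |ln 0.536|/√(π²+ln²0.536) = 0.195.
t_p = π/ω_d ⇒ ω_d = 2880 rad/s; then ω_n = ω_d/√(1−ζ²) = 2940 rad/s.
t_s ≈ 4/(ζω_n) = 4/(0.195·2940) = 0.00699 s.

t_s ≈ 0.00699 s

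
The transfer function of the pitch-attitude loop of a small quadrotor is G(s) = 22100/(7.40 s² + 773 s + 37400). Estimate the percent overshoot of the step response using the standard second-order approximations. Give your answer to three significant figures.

%OS ≈ 3.33%

Dividing through by 7.40: denominator becomes s² + 104.5 s + 5054.
So ω_n = √5054 = 71.1 rad/s and ζ = 104.5/(2·71.1) = 0.735.
Overshoot: exp(−π·0.735/√(1−0.735²)) = 0.0333, i.e. 3.33%.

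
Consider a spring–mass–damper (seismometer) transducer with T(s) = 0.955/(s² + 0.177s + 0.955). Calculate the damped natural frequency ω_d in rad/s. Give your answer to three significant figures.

Comparing the denominator to s² + 2ζω_n s + ω_n²: ω_n = √0.955 = 0.977 rad/s, and 2ζω_n = 0.177 so ζ = 0.177/(2·0.977) = 0.0906.
ω_d = 0.977·√(1 − 0.0906²) = 0.973 rad/s.

ω_d ≈ 0.973 rad/s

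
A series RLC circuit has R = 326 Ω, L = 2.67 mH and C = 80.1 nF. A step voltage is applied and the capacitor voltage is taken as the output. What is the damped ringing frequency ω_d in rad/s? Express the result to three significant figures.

ω_d ≈ 30800 rad/s

For a series RLC circuit (capacitor voltage as output), ω_n = 1/√(LC) = 1/√(2.67 mH · 80.1 nF) = 68400 rad/s.
ζ = (R/2)·√(C/L) = (326/2)·√(80.1 nF/2.67 mH) = 0.893.
ω_d = 68400·√(1 − 0.893²) = 30800 rad/s.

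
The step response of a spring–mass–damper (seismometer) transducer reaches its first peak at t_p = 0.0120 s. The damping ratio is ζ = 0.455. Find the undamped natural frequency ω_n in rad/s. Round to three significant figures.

Peak time t_p = π/ω_d, so ω_d = π/t_p = π/0.0120 = 262 rad/s.
ω_n = ω_d/√(1−ζ²) = 262/√0.793 = 294 rad/s.

ω_n ≈ 294 rad/s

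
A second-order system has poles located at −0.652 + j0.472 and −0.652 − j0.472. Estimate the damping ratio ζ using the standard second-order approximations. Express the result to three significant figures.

ζ ≈ 0.810

|pole| = ω_n = √(0.652² + 0.472²) = 0.805 rad/s; ζ = cos θ = σ/ω_n = 0.810.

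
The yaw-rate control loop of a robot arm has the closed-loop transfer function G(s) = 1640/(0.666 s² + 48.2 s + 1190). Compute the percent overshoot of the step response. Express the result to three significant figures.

%OS ≈ 0.550%

Dividing through by 0.666: denominator becomes s² + 72.37 s + 1787.
So ω_n = √1787 = 42.3 rad/s and ζ = 72.37/(2·42.3) = 0.856.
Overshoot: exp(−π·0.856/√(1−0.856²)) = 0.00550, i.e. 0.550%.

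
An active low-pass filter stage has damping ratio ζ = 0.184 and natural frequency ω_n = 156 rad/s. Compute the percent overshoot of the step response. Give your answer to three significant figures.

%OS ≈ 55.5%

For an underdamped second-order system, %OS = 100·exp(−πζ/√(1−ζ²)).
πζ/√(1−ζ²) = π·0.184/√(1−0.0339) = 0.5881, so %OS = 100·e^(−0.5881) = 55.5%.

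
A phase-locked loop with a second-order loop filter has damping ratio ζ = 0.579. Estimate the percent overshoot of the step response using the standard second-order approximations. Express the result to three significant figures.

For an underdamped second-order system, %OS = 100·exp(−πζ/√(1−ζ²)).
πζ/√(1−ζ²) = π·0.579/√(1−0.335) = 2.231, so %OS = 100·e^(−2.231) = 10.7%.

%OS ≈ 10.7%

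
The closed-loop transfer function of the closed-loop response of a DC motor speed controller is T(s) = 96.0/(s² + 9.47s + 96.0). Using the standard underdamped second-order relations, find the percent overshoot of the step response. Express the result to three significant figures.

Matching coefficients with s² + 2ζω_n s + ω_n² gives ω_n² = 96.0 ⇒ ω_n = 9.80 rad/s, and ζ = 9.47/(2ω_n) = 0.483.
Overshoot: exp(−π·0.483/√(1−0.483²)) = 0.177, i.e. 17.7%.

%OS ≈ 17.7%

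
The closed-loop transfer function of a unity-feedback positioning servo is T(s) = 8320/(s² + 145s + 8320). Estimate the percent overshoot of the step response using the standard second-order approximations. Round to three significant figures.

%OS ≈ 1.63%

ω_n = √8320 = 91.2 rad/s; ζ = 145/(2·91.2) = 0.795.
Overshoot: exp(−π·0.795/√(1−0.795²)) = 0.0163, i.e. 1.63%.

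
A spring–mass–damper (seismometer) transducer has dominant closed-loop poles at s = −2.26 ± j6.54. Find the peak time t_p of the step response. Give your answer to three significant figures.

t_p = π/ω_d with ω_d = 6.54 (the imaginary part), so t_p = 0.480 s.

t_p ≈ 0.480 s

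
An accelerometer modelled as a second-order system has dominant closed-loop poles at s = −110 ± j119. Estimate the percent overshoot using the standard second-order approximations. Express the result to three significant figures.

%OS ≈ 5.48%

With σ = 110, ω_d = 119: ω_n = √(σ²+ω_d²) = 162 rad/s, ζ = σ/ω_n = 0.679.
%OS = 100 e^{−πζ/√(1−ζ²)} with ζ = 0.679 gives 5.48%.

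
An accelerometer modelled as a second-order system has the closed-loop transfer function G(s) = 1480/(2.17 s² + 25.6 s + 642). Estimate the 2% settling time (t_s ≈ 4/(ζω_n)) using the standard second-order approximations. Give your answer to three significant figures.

t_s ≈ 0.678 s

Dividing through by 2.17: denominator becomes s² + 11.80 s + 295.9.
So ω_n = √295.9 = 17.2 rad/s and ζ = 11.80/(2·17.2) = 0.343.
t_s ≈ 4/(ζω_n) = 0.678 s.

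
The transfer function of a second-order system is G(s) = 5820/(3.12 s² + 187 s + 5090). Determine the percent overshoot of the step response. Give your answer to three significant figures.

Dividing through by 3.12: denominator becomes s² + 59.94 s + 1631.
So ω_n = √1631 = 40.4 rad/s and ζ = 59.94/(2·40.4) = 0.742.
Overshoot: exp(−π·0.742/√(1−0.742²)) = 0.0309, i.e. 3.09%.

%OS ≈ 3.09%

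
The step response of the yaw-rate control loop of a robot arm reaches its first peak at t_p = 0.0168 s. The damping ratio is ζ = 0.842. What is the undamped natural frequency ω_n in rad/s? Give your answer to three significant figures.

ω_n ≈ 347 rad/s

Peak time t_p = π/ω_d, so ω_d = π/t_p = π/0.0168 = 187 rad/s.
ω_n = ω_d/√(1−ζ²) = 187/√0.291 = 347 rad/s.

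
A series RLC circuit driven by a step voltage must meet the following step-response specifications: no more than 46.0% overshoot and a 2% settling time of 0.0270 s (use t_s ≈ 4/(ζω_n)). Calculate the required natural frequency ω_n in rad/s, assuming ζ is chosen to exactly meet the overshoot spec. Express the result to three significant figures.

Inverting the overshoot relation: ζ = |ln 0.460|/√(π² + ln²0.460) = 0.240.
Then ω_n = 4/(ζ t_s) = 4/(0.240 × 0.0270) = 617 rad/s.

ω_n ≈ 617 rad/s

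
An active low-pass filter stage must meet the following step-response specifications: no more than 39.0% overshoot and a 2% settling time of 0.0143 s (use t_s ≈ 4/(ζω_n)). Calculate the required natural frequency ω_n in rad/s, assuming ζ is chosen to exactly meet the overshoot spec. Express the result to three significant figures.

Inverting the overshoot relation: ζ = |ln 0.390|/√(π² + ln²0.390) = 0.287.
Then ω_n = 4/(ζ t_s) = 4/(0.287 × 0.0143) = 974 rad/s.

ω_n ≈ 974 rad/s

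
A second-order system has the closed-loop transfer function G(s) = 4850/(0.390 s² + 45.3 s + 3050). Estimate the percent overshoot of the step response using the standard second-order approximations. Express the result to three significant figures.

%OS ≈ 6.48%

Dividing through by 0.390: denominator becomes s² + 116.2 s + 7821.
So ω_n = √7821 = 88.4 rad/s and ζ = 116.2/(2·88.4) = 0.657.
%OS = 100 e^{−πζ/√(1−ζ²)} with ζ = 0.657 gives 6.48%.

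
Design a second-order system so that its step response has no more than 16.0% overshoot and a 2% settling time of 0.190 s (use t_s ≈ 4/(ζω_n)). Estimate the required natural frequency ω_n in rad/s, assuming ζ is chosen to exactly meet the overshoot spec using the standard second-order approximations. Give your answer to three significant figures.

ζ = −ln(OS)/√(π² + (ln OS)²). With OS = 0.160, ln OS = −1.833 and ζ = 1.833/3.637 = 0.504.
Then ω_n = 4/(ζ t_s) = 4/(0.504 × 0.190) = 41.8 rad/s.

ω_n ≈ 41.8 rad/s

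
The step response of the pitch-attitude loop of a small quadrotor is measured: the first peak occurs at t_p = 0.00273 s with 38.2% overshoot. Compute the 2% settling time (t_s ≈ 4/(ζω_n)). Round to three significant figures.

t_s ≈ 0.0113 s

ζ from %OS: ζ = |ln 0.382|/√(π²+ln²0.382) = 0.293.
t_p = π/ω_d ⇒ ω_d = 1150 rad/s; then ω_n = ω_d/√(1−ζ²) = 1200 rad/s.
t_s ≈ 4/(ζω_n) = 4/(0.293·1200) = 0.0113 s.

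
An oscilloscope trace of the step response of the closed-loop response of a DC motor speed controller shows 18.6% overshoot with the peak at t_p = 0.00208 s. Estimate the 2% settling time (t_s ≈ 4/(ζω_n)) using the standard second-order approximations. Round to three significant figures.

t_s ≈ 0.00495 s

From the overshoot, ζ = −ln(OS)/√(π²+ln²(OS)) = 0.472.
From t_p = π/ω_d, ω_d = π/0.00208 = 1510 rad/s, so ω_n = ω_d/√(1−ζ²) = 1710 rad/s.
t_s ≈ 4/(ζω_n) = 4/(0.472·1710) = 0.00495 s.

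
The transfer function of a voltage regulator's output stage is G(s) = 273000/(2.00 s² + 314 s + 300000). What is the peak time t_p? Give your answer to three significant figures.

t_p ≈ 0.00828 s

Dividing through by 2.00: denominator becomes s² + 157.0 s + 150000.
So ω_n = √150000 = 387 rad/s and ζ = 157.0/(2·387) = 0.203.
The damped frequency ω_d = ω_n√(1−ζ²) = 379 rad/s. t_p = π/ω_d = 0.00828 s.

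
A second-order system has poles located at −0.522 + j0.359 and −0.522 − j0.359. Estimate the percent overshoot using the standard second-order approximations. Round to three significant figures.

With σ = 0.522, ω_d = 0.359: ω_n = √(σ²+ω_d²) = 0.634 rad/s, ζ = σ/ω_n = 0.824.
%OS = 100 e^{−πζ/√(1−ζ²)} with ζ = 0.824 gives 1.04%.

%OS ≈ 1.04%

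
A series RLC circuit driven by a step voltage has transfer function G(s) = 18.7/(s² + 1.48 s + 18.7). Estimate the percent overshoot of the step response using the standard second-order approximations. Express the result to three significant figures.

%OS ≈ 57.9%

Matching coefficients with s² + 2ζω_n s + ω_n² gives ω_n² = 18.7 ⇒ ω_n = 4.32 rad/s, and ζ = 1.48/(2ω_n) = 0.171.
Overshoot: exp(−π·0.171/√(1−0.171²)) = 0.579, i.e. 57.9%.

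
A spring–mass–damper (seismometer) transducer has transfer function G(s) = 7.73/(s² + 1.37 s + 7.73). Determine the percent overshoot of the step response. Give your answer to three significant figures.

Comparing the denominator to s² + 2ζω_n s + ω_n²: ω_n = √7.73 = 2.78 rad/s, and 2ζω_n = 1.37 so ζ = 1.37/(2·2.78) = 0.246.
%OS = 100·exp(−πζ/√(1−ζ²)) = 45.0%.

%OS ≈ 45.0%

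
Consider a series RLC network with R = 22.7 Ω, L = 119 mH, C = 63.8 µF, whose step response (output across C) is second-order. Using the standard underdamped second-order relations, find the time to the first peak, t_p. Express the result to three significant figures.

For a series RLC circuit (capacitor voltage as output), ω_n = 1/√(LC) = 1/√(119 mH · 63.8 µF) = 363 rad/s.
ζ = (R/2)·√(C/L) = (22.7/2)·√(63.8 µF/119 mH) = 0.263.
ω_d = 363·√(1 − 0.263²) = 350 rad/s. t_p = π/ω_d = 0.00897 s.

t_p ≈ 0.00897 s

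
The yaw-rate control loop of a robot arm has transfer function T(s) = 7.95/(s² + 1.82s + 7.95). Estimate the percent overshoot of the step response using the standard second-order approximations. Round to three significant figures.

ω_n = √7.95 = 2.82 rad/s; ζ = 1.82/(2·2.82) = 0.323.
Overshoot: exp(−π·0.323/√(1−0.323²)) = 0.343, i.e. 34.3%.

%OS ≈ 34.3%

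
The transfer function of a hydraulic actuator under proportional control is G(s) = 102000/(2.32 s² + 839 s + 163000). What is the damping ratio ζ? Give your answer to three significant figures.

ζ ≈ 0.682

Dividing through by 2.32: denominator becomes s² + 361.6 s + 70260.
So ω_n = √70260 = 265 rad/s and ζ = 361.6/(2·265) = 0.682.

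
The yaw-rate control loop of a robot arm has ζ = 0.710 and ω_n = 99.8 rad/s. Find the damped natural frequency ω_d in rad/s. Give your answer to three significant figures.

ω_d = ω_n√(1−ζ²) = 99.8·√0.496 = 70.3 rad/s.

ω_d ≈ 70.3 rad/s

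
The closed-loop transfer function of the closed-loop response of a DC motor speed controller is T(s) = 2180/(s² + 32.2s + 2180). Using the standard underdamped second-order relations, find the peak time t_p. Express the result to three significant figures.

t_p ≈ 0.0717 s

Comparing the denominator to s² + 2ζω_n s + ω_n²: ω_n = √2180 = 46.7 rad/s, and 2ζω_n = 32.2 so ζ = 32.2/(2·46.7) = 0.345.
The damped frequency ω_d = ω_n√(1−ζ²) = 43.8 rad/s. Then t_p = π/ω_d = 0.0717 s.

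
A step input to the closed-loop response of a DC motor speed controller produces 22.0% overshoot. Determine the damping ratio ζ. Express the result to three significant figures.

ζ = −ln(OS)/√(π² + (ln OS)²). With OS = 0.220, ln OS = −1.514 and ζ = 1.514/3.487 = 0.434.

ζ ≈ 0.434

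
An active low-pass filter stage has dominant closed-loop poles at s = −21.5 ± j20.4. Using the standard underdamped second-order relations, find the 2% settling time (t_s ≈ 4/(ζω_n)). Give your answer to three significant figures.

For poles at −σ ± jω_d, ζω_n = σ = 21.5, so t_s ≈ 4/σ = 0.186 s.

t_s ≈ 0.186 s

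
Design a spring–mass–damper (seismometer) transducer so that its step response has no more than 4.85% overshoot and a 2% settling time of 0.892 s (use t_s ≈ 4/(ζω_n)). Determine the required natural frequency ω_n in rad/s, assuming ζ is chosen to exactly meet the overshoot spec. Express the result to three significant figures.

From %OS = 100·exp(−πζ/√(1−ζ²)), invert to get ζ = −ln(OS)/√(π² + ln²(OS)) with OS = 0.0485.
−ln 0.0485 = 3.026, so ζ = 3.026/√(π² + 9.158) = 0.694.
Then ω_n = 4/(ζ t_s) = 4/(0.694 × 0.892) = 6.46 rad/s.

ω_n ≈ 6.46 rad/s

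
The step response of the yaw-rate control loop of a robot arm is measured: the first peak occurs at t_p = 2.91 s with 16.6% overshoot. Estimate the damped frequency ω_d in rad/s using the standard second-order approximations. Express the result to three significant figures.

ω_d ≈ 1.08 rad/s

t_p = π/ω_d, so ω_d = π/2.91 = 1.08 rad/s.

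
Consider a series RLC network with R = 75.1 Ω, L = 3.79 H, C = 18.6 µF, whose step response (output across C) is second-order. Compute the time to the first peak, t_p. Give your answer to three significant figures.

t_p ≈ 0.0265 s

For a series RLC circuit (capacitor voltage as output), ω_n = 1/√(LC) = 1/√(3.79 H · 18.6 µF) = 119 rad/s.
ζ = (R/2)·√(C/L) = (75.1/2)·√(18.6 µF/3.79 H) = 0.0832.
The damped frequency ω_d = ω_n√(1−ζ²) = 119 rad/s. t_p = π/ω_d = 0.0265 s.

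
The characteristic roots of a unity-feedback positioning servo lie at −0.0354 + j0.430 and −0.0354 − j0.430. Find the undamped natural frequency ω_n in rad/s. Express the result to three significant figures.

With σ = 0.0354, ω_d = 0.430: ω_n = √(σ²+ω_d²) = 0.431 rad/s, ζ = σ/ω_n = 0.0820.

ω_n ≈ 0.431 rad/s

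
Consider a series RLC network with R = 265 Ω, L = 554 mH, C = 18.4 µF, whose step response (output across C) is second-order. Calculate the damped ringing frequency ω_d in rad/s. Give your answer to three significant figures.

ω_d ≈ 202 rad/s

For a series RLC circuit (capacitor voltage as output), ω_n = 1/√(LC) = 1/√(554 mH · 18.4 µF) = 313 rad/s.
ζ = (R/2)·√(C/L) = (265/2)·√(18.4 µF/554 mH) = 0.764.
ω_d = ω_n√(1−ζ²) = 202 rad/s.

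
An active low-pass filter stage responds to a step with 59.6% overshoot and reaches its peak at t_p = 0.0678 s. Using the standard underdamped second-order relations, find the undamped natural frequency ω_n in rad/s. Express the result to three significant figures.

The overshoot fixes ζ = −ln(OS)/√(π²+ln²(OS)) = 0.163.
From t_p = π/ω_d, ω_d = π/0.0678 = 46.3 rad/s, so ω_n = ω_d/√(1−ζ²) = 47.0 rad/s.

ω_n ≈ 47.0 rad/s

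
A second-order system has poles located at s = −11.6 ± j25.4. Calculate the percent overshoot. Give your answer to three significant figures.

%OS ≈ 23.8%

|pole| = ω_n = √(11.6² + 25.4²) = 27.9 rad/s; ζ = cos θ = σ/ω_n = 0.415.
%OS = 100·exp(−πζ/√(1−ζ²)) = 23.8%.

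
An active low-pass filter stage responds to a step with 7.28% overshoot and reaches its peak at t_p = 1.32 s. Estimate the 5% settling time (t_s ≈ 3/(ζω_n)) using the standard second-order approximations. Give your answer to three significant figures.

t_s ≈ 1.51 s

From the overshoot, ζ = −ln(OS)/√(π²+ln²(OS)) = 0.640.
From t_p = π/ω_d, ω_d = π/1.32 = 2.38 rad/s, so ω_n = ω_d/√(1−ζ²) = 3.10 rad/s.
t_s ≈ 3/(ζω_n) = 3/(0.640·3.10) = 1.51 s.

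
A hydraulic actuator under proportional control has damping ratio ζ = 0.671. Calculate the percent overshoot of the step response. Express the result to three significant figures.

For an underdamped second-order system, %OS = 100·exp(−πζ/√(1−ζ²)).
πζ/√(1−ζ²) = π·0.671/√(1−0.450) = 2.843, so %OS = 100·e^(−2.843) = 5.82%.

%OS ≈ 5.82%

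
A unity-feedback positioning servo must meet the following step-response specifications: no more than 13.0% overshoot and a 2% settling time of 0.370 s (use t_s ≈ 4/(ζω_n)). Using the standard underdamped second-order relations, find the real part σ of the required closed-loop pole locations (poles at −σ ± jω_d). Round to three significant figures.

The settling-time spec alone fixes σ = ζω_n = 4/t_s = 4/0.370 = 10.8.
(Overshoot then fixes ζ = 0.545 and hence ω_d = σ·√(1−ζ²)/ζ = 16.6 rad/s.)

σ ≈ 10.8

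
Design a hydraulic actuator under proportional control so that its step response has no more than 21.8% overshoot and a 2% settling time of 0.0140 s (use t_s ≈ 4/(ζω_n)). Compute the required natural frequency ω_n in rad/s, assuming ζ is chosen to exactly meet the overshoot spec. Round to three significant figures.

ω_n ≈ 655 rad/s

From %OS = 100·exp(−πζ/√(1−ζ²)), invert to get ζ = −ln(OS)/√(π² + ln²(OS)) with OS = 0.218.
−ln 0.218 = 1.523, so ζ = 1.523/√(π² + 2.320) = 0.436.
Then ω_n = 4/(ζ t_s) = 4/(0.436 × 0.0140) = 655 rad/s.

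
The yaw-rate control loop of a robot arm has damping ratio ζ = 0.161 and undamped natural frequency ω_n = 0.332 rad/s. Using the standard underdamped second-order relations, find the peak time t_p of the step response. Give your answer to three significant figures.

t_p ≈ 9.59 s

The damped frequency is ω_d = ω_n√(1−ζ²) = 0.332·√(1−0.0259) = 0.328 rad/s.
Peak time t_p = π/ω_d = π/0.328 = 9.59 s.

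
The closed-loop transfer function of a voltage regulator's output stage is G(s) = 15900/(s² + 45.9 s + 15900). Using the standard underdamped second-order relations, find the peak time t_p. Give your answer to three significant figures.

t_p ≈ 0.0253 s

Comparing the denominator to s² + 2ζω_n s + ω_n²: ω_n = √15900 = 126 rad/s, and 2ζω_n = 45.9 so ζ = 45.9/(2·126) = 0.182.
The damped frequency ω_d = ω_n√(1−ζ²) = 124 rad/s. Then t_p = π/ω_d = 0.0253 s.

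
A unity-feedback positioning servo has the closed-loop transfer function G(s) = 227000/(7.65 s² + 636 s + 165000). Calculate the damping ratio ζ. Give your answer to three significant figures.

ζ ≈ 0.283

Dividing through by 7.65: denominator becomes s² + 83.14 s + 21570.
So ω_n = √21570 = 147 rad/s and ζ = 83.14/(2·147) = 0.283.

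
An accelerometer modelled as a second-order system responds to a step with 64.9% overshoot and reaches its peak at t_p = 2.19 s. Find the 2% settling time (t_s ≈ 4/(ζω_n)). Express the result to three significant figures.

t_s ≈ 20.3 s

The overshoot fixes ζ = −ln(OS)/√(π²+ln²(OS)) = 0.136.
From t_p = π/ω_d, ω_d = π/2.19 = 1.43 rad/s, so ω_n = ω_d/√(1−ζ²) = 1.45 rad/s.
t_s ≈ 4/(ζω_n) = 4/(0.136·1.45) = 20.3 s.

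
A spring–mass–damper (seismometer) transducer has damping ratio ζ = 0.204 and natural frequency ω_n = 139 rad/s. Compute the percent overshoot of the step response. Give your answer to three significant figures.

%OS ≈ 52.0%

For an underdamped second-order system, %OS = 100·exp(−πζ/√(1−ζ²)).
πζ/√(1−ζ²) = π·0.204/√(1−0.0416) = 0.6547, so %OS = 100·e^(−0.6547) = 52.0%.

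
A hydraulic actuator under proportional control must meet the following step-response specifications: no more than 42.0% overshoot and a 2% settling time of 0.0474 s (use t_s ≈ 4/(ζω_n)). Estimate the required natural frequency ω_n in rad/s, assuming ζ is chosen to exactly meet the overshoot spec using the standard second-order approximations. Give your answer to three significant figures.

From %OS = 100·exp(−πζ/√(1−ζ²)), invert to get ζ = −ln(OS)/√(π² + ln²(OS)) with OS = 0.420.
−ln 0.420 = 0.8675, so ζ = 0.8675/√(π² + 0.7526) = 0.266.
From t_s ≈ 4/(ζω_n): ω_n = 4/(ζ·t_s) = 4/(0.266·0.0474) = 317 rad/s.

ω_n ≈ 317 rad/s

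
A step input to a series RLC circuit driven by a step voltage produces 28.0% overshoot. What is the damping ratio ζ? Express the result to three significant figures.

From %OS = 100·exp(−πζ/√(1−ζ²)), invert to get ζ = −ln(OS)/√(π² + ln²(OS)) with OS = 0.280.
−ln 0.280 = 1.273, so ζ = 1.273/√(π² + 1.620) = 0.376.

ζ ≈ 0.376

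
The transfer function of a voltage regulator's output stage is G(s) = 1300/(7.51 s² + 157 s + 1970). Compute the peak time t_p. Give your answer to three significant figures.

t_p ≈ 0.254 s

Dividing through by 7.51: denominator becomes s² + 20.91 s + 262.3.
So ω_n = √262.3 = 16.2 rad/s and ζ = 20.91/(2·16.2) = 0.645.
ω_d = 16.2·√(1 − 0.645²) = 12.4 rad/s. t_p = π/ω_d = 0.254 s.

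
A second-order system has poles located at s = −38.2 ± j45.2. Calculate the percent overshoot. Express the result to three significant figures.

%OS ≈ 7.03%

The poles are at −σ ± jω_d with σ = 38.2 and ω_d = 45.2, so ω_n = √(σ²+ω_d²) = 59.2 rad/s and ζ = σ/ω_n = 0.645.
%OS = 100 e^{−πζ/√(1−ζ²)} with ζ = 0.645 gives 7.03%.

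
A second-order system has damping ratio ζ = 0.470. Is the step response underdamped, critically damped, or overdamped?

Since ζ = 0.470 < 1, the system is underdamped.

underdamped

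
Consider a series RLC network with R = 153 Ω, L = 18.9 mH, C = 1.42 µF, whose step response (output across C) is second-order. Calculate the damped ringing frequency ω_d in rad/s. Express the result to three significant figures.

ω_d ≈ 4570 rad/s

For a series RLC circuit (capacitor voltage as output), ω_n = 1/√(LC) = 1/√(18.9 mH · 1.42 µF) = 6100 rad/s.
ζ = (R/2)·√(C/L) = (153/2)·√(1.42 µF/18.9 mH) = 0.663.
ω_d = ω_n√(1−ζ²) = 4570 rad/s.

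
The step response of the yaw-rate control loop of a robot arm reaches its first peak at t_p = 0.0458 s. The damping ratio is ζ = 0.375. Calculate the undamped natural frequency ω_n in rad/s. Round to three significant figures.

Peak time t_p = π/ω_d, so ω_d = π/t_p = π/0.0458 = 68.6 rad/s.
ω_n = ω_d/√(1−ζ²) = 68.6/√0.859 = 74.0 rad/s.

ω_n ≈ 74.0 rad/s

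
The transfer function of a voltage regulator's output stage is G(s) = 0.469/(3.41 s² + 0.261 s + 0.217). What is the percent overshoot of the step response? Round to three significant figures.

Dividing through by 3.41: denominator becomes s² + 0.07654 s + 0.06364.
So ω_n = √0.06364 = 0.252 rad/s and ζ = 0.07654/(2·0.252) = 0.152.
%OS = 100 e^{−πζ/√(1−ζ²)} with ζ = 0.152 gives 61.7%.

%OS ≈ 61.7%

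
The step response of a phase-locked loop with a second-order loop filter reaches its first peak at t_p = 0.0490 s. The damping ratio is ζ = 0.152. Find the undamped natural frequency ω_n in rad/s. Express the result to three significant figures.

Peak time t_p = π/ω_d, so ω_d = π/t_p = π/0.0490 = 64.1 rad/s.
ω_n = ω_d/√(1−ζ²) = 64.1/√0.977 = 64.9 rad/s.

ω_n ≈ 64.9 rad/s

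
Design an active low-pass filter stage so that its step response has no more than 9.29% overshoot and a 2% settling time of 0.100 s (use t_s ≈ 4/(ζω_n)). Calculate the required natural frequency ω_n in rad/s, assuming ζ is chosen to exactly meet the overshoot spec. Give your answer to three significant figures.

ω_n ≈ 66.3 rad/s

ζ = −ln(OS)/√(π² + (ln OS)²). With OS = 0.0929, ln OS = −2.376 and ζ = 2.376/3.939 = 0.603.
Then ω_n = 4/(ζ t_s) = 4/(0.603 × 0.100) = 66.3 rad/s.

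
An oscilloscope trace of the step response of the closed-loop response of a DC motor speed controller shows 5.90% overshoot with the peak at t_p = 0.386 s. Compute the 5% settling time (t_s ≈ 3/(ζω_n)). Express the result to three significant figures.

ζ from %OS: ζ = |ln 0.0590|/√(π²+ln²0.0590) = 0.669.
t_p = π/ω_d ⇒ ω_d = 8.14 rad/s; then ω_n = ω_d/√(1−ζ²) = 11.0 rad/s.
t_s ≈ 3/(ζω_n) = 3/(0.669·11.0) = 0.409 s.

t_s ≈ 0.409 s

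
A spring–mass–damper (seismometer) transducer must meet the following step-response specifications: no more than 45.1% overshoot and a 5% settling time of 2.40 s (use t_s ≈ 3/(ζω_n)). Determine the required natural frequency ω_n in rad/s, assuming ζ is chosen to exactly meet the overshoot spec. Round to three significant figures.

ω_n ≈ 5.09 rad/s

Inverting the overshoot relation: ζ = |ln 0.451|/√(π² + ln²0.451) = 0.246.
From t_s ≈ 3/(ζω_n): ω_n = 3/(ζ·t_s) = 3/(0.246·2.40) = 5.09 rad/s.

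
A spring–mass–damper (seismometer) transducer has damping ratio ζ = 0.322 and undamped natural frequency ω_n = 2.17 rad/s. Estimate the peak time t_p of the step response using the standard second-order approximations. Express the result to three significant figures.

The damped frequency is ω_d = ω_n√(1−ζ²) = 2.17·√(1−0.104) = 2.05 rad/s.
Peak time t_p = π/ω_d = π/2.05 = 1.53 s.

t_p ≈ 1.53 s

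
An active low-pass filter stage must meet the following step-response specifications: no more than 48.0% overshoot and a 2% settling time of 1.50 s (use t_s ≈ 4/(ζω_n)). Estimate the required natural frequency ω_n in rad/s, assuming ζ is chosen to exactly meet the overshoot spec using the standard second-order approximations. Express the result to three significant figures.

Inverting the overshoot relation: ζ = |ln 0.480|/√(π² + ln²0.480) = 0.228.
Then ω_n = 4/(ζ t_s) = 4/(0.228 × 1.50) = 11.7 rad/s.

ω_n ≈ 11.7 rad/s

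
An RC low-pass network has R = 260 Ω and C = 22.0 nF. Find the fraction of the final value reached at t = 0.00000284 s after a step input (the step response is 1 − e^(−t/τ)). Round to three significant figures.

y/y_∞ ≈ 0.391

τ = RC = 260 × 22.0 nF = 0.00000572 s.
y(t)/y_∞ = 1 − e^(−t/τ) = 1 − e^(−0.00000284/0.00000572) = 1 − e^(−0.497) = 0.391.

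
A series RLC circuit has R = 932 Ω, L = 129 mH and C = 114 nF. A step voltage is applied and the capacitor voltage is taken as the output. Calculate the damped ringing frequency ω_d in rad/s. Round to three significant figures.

For a series RLC circuit (capacitor voltage as output), ω_n = 1/√(LC) = 1/√(129 mH · 114 nF) = 8250 rad/s.
ζ = (R/2)·√(C/L) = (932/2)·√(114 nF/129 mH) = 0.438.
ω_d = 8250·√(1 − 0.438²) = 7410 rad/s.

ω_d ≈ 7410 rad/s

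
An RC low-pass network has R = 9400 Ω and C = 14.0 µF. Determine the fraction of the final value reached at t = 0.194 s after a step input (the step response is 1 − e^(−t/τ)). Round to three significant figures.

y/y_∞ ≈ 0.771

τ = RC = 9400 × 14.0 µF = 0.132 s.
y(t)/y_∞ = 1 − e^(−t/τ) = 1 − e^(−0.194/0.132) = 1 − e^(−1.47) = 0.771.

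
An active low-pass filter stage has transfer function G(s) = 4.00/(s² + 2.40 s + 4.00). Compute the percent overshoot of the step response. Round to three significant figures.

Comparing the denominator to s² + 2ζω_n s + ω_n²: ω_n = √4.00 = 2.00 rad/s, and 2ζω_n = 2.40 so ζ = 2.40/(2·2.00) = 0.600.
Overshoot: exp(−π·0.600/√(1−0.600²)) = 0.0948, i.e. 9.48%.

%OS ≈ 9.48%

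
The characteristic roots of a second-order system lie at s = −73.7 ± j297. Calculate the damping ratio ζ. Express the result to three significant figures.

ζ ≈ 0.241

|pole| = ω_n = √(73.7² + 297²) = 306 rad/s; ζ = cos θ = σ/ω_n = 0.241.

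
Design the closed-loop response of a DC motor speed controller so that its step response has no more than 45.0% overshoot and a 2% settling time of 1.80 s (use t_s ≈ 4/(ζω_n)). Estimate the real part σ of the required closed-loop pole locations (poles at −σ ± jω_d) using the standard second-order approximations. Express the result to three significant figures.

σ ≈ 2.22

The settling-time spec alone fixes σ = ζω_n = 4/t_s = 4/1.80 = 2.22.
(Overshoot then fixes ζ = 0.246 and hence ω_d = σ·√(1−ζ²)/ζ = 8.74 rad/s.)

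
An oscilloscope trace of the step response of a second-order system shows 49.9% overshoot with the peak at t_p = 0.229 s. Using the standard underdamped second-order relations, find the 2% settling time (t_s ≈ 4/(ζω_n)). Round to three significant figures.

t_s ≈ 1.32 s

From the overshoot, ζ = −ln(OS)/√(π²+ln²(OS)) = 0.216.
From t_p = π/ω_d, ω_d = π/0.229 = 13.7 rad/s, so ω_n = ω_d/√(1−ζ²) = 14.1 rad/s.
t_s ≈ 4/(ζω_n) = 4/(0.216·14.1) = 1.32 s.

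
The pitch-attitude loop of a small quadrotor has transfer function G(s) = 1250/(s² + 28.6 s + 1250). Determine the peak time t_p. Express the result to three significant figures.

Comparing the denominator to s² + 2ζω_n s + ω_n²: ω_n = √1250 = 35.4 rad/s, and 2ζω_n = 28.6 so ζ = 28.6/(2·35.4) = 0.404.
ω_d = ω_n√(1−ζ²) = 32.3 rad/s. Then t_p = π/ω_d = 0.0972 s.

t_p ≈ 0.0972 s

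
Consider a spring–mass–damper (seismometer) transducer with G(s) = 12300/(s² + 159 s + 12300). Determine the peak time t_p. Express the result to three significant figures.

t_p ≈ 0.0406 s

ω_n = √12300 = 111 rad/s; ζ = 159/(2·111) = 0.717.
ω_d = ω_n√(1−ζ²) = 77.3 rad/s. Then t_p = π/ω_d = 0.0406 s.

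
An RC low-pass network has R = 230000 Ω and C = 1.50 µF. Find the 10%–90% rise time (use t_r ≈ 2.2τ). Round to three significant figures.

τ = RC = 230000 × 1.50 µF = 0.345 s.
t_r ≈ 2.2τ = 0.759 s.

t_r ≈ 0.759 s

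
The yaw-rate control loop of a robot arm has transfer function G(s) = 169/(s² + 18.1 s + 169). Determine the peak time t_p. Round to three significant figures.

Matching coefficients with s² + 2ζω_n s + ω_n² gives ω_n² = 169 ⇒ ω_n = 13.0 rad/s, and ζ = 18.1/(2ω_n) = 0.696.
ω_d = ω_n√(1−ζ²) = 9.33 rad/s. Then t_p = π/ω_d = 0.337 s.

t_p ≈ 0.337 s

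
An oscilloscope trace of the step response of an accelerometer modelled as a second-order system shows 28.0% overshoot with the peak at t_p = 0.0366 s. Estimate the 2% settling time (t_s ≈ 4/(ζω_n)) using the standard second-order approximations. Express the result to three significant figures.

From the overshoot, ζ = −ln(OS)/√(π²+ln²(OS)) = 0.376.
t_p = π/ω_d ⇒ ω_d = 85.8 rad/s; then ω_n = ω_d/√(1−ζ²) = 92.6 rad/s.
t_s ≈ 4/(ζω_n) = 4/(0.376·92.6) = 0.115 s.

t_s ≈ 0.115 s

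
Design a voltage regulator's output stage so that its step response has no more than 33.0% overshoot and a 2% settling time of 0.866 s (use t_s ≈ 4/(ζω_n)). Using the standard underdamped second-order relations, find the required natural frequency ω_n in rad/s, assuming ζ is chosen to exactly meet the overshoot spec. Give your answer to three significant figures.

From %OS = 100·exp(−πζ/√(1−ζ²)), invert to get ζ = −ln(OS)/√(π² + ln²(OS)) with OS = 0.330.
−ln 0.330 = 1.109, so ζ = 1.109/√(π² + 1.229) = 0.333.
Then ω_n = 4/(ζ t_s) = 4/(0.333 × 0.866) = 13.9 rad/s.

ω_n ≈ 13.9 rad/s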